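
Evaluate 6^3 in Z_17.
6^{3} = 216 ≡ 12 mod 17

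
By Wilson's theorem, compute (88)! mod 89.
By Wilson's theorem, (88)! ≡ -1 ≡ 88 mod 89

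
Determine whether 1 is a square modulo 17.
By Euler's criterion: 1^{8} ≡ 1 mod 17. Since this equals 1, 1 is a QR.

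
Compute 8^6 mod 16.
By repeated squaring mod 16: 8^{1}≡8, 8^{2}≡0, 8^{4}≡0. Then 8^{6} = 8^{4+2} ≡ 0 × 0 ≡ 0 mod 16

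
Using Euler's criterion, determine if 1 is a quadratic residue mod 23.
By Euler's criterion: 1^{11} ≡ 1 mod 23. Since this equals 1, 1 is a QR.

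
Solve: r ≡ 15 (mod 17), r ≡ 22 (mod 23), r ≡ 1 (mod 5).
M = 17 × 23 × 5 = 1955. M₁ = 115, y₁ ≡ 4 (mod 17). M₂ = 85, y₂ ≡ 13 (mod 23). M₃ = 391, y₃ ≡ 1 (mod 5). r = 15×115×4 + 22×85×13 + 1×391×1 ≡ 321 (mod 1955)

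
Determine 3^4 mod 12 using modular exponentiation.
3^{4} = 81 ≡ 9 (mod 12)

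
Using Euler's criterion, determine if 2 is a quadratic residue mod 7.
By Euler's criterion: 2^{3} ≡ 1 (mod 7). Since this equals 1, 2 is a QR.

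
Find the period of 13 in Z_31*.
Powers of 13 mod 31: 13^1≡13, 13^2≡14, 13^3≡27, 13^4≡10, 13^5≡6, 13^6≡16, 13^7≡22, 13^8≡7, 13^9≡29, 13^10≡5, 13^11≡3, 13^12≡8, 13^13≡11, 13^14≡19, 13^15≡30, 13^16≡18, 13^17≡17, 13^18≡4, 13^19≡21, 13^20≡25, 13^21≡15, 13^22≡9, 13^23≡24, 13^24≡2, 13^25≡26, 13^26≡28, 13^27≡23, 13^28≡20, 13^29≡12, 13^30≡1. So the order of 13 is 30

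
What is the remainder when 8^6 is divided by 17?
By repeated squaring mod 17: 8^{1}≡8, 8^{2}≡13, 8^{4}≡16. Then 8^{6} = 8^{4+2} ≡ 16 × 13 ≡ 4 mod 17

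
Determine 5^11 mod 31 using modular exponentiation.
By repeated squaring (mod 31): 5^{1}≡5, 5^{2}≡25, 5^{4}≡5, 5^{8}≡25. Then 5^{11} = 5^{8+2+1} ≡ 25 × 25 × 5 ≡ 25 (mod 31)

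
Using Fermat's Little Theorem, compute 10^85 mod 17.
By Fermat: 10^{16} ≡ 1 mod 17. 85 = 5×16 + 5. So 10^{85} ≡ 10^{5} ≡ 6 mod 17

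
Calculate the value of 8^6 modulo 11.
By repeated squaring (mod 11): 8^{1}≡8, 8^{2}≡9, 8^{4}≡4. Then 8^{6} = 8^{4+2} ≡ 4 × 9 ≡ 3 (mod 11)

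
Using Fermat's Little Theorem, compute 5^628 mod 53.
By Fermat: 5^{52} ≡ 1 mod 53. 628 ≡ 4 mod 52. So 5^{628} ≡ 5^{4} ≡ 42 mod 53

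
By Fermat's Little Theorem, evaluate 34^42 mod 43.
By Fermat's Little Theorem, 34^{42} ≡ 1 (mod 43) since 43 is prime and gcd(34, 43) = 1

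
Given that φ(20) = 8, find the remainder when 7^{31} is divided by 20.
By Euler: 7^{8} ≡ 1 mod 20 since gcd(7, 20) = 1. 31 = 3×8 + 7. So 7^{31} ≡ 7^{7} ≡ 3 mod 20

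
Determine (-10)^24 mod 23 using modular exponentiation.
Using Fermat: (-10)^{22} ≡ 1 (mod 23). 24 ≡ 2 (mod 22). So (-10)^{24} ≡ (-10)^{2} ≡ 8 (mod 23)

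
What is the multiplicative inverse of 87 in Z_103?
Since 103 is prime, by Fermat 87^(-1) ≡ 87^{101} ≡ 45 mod 103. Verify: 87 × 45 = 3915 ≡ 1 mod 103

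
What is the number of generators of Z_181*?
Number of primitive roots mod 181 = φ(p-1) = φ(180) = 48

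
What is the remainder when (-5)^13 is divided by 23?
By repeated squaring (mod 23): (-5)^{1}≡18, (-5)^{2}≡2, (-5)^{4}≡4, (-5)^{8}≡16. Then (-5)^{13} = (-5)^{8+4+1} ≡ 16 × 4 × 18 ≡ 2 (mod 23)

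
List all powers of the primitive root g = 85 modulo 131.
85^1, 85^2, ..., 85^{130} mod 131: [85, 20, 128, 7, 71, 9, 110, 49, 104, 63, 115, 81, 73, 48, 19, 43, 118, 74, 2, 39, 40, 125, 14, 11, 18, 89, 98, 77, 126, 99, 31, 15, 96, 38, 86, 105, 17, 4, 78, 80, 119, 28, 22, 36, 47, 65, 23, 121, 67, 62, 30, 61, 76, 41, 79, 34, 8, 25, 29, 107, 56, 44, 72, 94, 130, 46, 111, 3, 124, 60, 122, 21, 82, 27, 68, 16, 50, 58, 83, 112, 88, 13, 57, 129, 92, 91, 6, 117, 120, 113, 42, 33, 54, 5, 32, 100, 116, 35, 93, 45, 26, 114, 127, 53, 51, 12, 103, 109, 95, 84, 66, 108, 10, 64, 69, 101, 70, 55, 90, 52, 97, 123, 106, 102, 24, 75, 87, 59, 37, 1]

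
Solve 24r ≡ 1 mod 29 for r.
Since 29 is prime, by Fermat 24^(-1) ≡ 24^{27} ≡ 23 mod 29. Verify: 24 × 23 = 552 ≡ 1 mod 29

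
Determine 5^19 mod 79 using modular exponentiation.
By repeated squaring mod 79: 5^{1}≡5, 5^{2}≡25, 5^{4}≡72, 5^{8}≡49, 5^{16}≡31. Then 5^{19} = 5^{16+2+1} ≡ 31 × 25 × 5 ≡ 4 mod 79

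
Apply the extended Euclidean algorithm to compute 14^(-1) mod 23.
Extended GCD: 14(5) + 23(-3) = 1. So 14^(-1) ≡ 5 mod 23. Verify: 14 × 5 = 70 ≡ 1 mod 23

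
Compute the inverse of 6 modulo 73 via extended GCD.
Extended GCD: 6(-12) + 73(1) = 1. So 6^(-1) ≡ -12 ≡ 61 mod 73. Verify: 6 × 61 = 366 ≡ 1 mod 73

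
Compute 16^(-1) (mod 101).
Since 101 is prime, by Fermat 16^(-1) ≡ 16^{99} ≡ 19 (mod 101). Verify: 16 × 19 = 304 ≡ 1 (mod 101)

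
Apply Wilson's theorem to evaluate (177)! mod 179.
(178)! = (177)! × (178) ≡ -1 mod 179. So (177)! ≡ -1 × (178)^(-1) ≡ (-1)×(-1) = 1 mod 179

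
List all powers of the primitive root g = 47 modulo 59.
47^1, 47^2, ..., 47^{58} mod 59: [47, 26, 42, 27, 30, 53, 13, 21, 43, 15, 56, 36, 40, 51, 37, 28, 18, 20, 55, 48, 14, 9, 10, 57, 24, 7, 34, 5, 58, 12, 33, 17, 32, 29, 6, 46, 38, 16, 44, 3, 23, 19, 8, 22, 31, 41, 39, 4, 11, 45, 50, 49, 2, 35, 52, 25, 54, 1]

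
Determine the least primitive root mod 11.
g = 2. For each prime q|10: 2^{5}≡10, 2^{2}≡4, none ≡ 1, so ord_11(2) = 10 and 2 is a primitive root.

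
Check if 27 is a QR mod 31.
By Euler's criterion: 27^{15} ≡ 30 (mod 31). Since this equals -1 (≡ 30), 27 is not a QR.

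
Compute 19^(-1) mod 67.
Since 67 is prime, by Fermat 19^(-1) ≡ 19^{65} ≡ 60 mod 67. Verify: 19 × 60 = 1140 ≡ 1 mod 67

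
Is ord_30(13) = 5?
Powers of 13 mod 30: 13^1≡13, 13^2≡19, 13^3≡7, 13^4≡1. Already 13^4≡1, so the order is 4 < 5. No, the actual order is 4.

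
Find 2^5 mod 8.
By repeated squaring mod 8: 2^{1}≡2, 2^{2}≡4, 2^{4}≡0. Then 2^{5} = 2^{4+1} ≡ 0 × 2 ≡ 0 mod 8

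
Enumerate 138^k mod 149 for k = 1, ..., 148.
138^1, 138^2, ..., 138^{148} mod 149: [138, 121, 10, 39, 18, 100, 92, 31, 106, 26, 12, 17, 111, 120, 21, 67, 8, 61, 74, 80, 14, 144, 55, 140, 99, 103, 59, 96, 136, 143, 66, 19, 89, 64, 41, 145, 44, 112, 109, 142, 77, 47, 79, 25, 23, 45, 101, 81, 3, 116, 65, 30, 117, 54, 2, 127, 93, 20, 78, 36, 51, 35, 62, 63, 52, 24, 34, 73, 91, 42, 134, 16, 122, 148, 11, 28, 139, 110, 131, 49, 57, 118, 43, 123, 137, 132, 38, 29, 128, 82, 141, 88, 75, 69, 135, 5, 94, 9, 50, 46, 90, 53, 13, 6, 83, 130, 60, 85, 108, 4, 105, 37, 40, 7, 72, 102, 70, 124, 126, 104, 48, 68, 146, 33, 84, 119, 32, 95, 147, 22, 56, 129, 71, 113, 98, 114, 87, 86, 97, 125, 115, 76, 58, 107, 15, 133, 27, 1]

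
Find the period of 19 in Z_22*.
Powers of 19 mod 22: 19^1≡19, 19^2≡9, 19^3≡17, 19^4≡15, 19^5≡21, 19^6≡3, 19^7≡13, 19^8≡5, 19^9≡7, 19^10≡1. So the order of 19 is 10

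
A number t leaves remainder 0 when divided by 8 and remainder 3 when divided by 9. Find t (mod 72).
M = 8 × 9 = 72. M₁ = 9, y₁ ≡ 1 (mod 8). M₂ = 8, y₂ ≡ 8 (mod 9). t = 0×9×1 + 3×8×8 ≡ 48 (mod 72)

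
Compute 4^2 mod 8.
4^{2} = 16 ≡ 0 (mod 8)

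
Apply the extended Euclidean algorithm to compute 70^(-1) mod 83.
Extended GCD: 70(-32) + 83(27) = 1. So 70^(-1) ≡ -32 ≡ 51 (mod 83). Verify: 70 × 51 = 3570 ≡ 1 (mod 83)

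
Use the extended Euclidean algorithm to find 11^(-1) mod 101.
Extended GCD: 11(46) + 101(-5) = 1. So 11^(-1) ≡ 46 mod 101. Verify: 11 × 46 = 506 ≡ 1 mod 101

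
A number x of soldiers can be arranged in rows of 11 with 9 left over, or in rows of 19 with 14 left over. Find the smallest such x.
M = 11 × 19 = 209. M₁ = 19, y₁ ≡ 7 mod 11. M₂ = 11, y₂ ≡ 7 mod 19. x = 9×19×7 + 14×11×7 ≡ 185 mod 209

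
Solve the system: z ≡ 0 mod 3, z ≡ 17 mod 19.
M = 3 × 19 = 57. M₁ = 19, y₁ ≡ 1 mod 3. M₂ = 3, y₂ ≡ 13 mod 19. z = 0×19×1 + 17×3×13 ≡ 36 mod 57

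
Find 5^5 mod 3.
Using Fermat: 5^{2} ≡ 1 mod 3. 5 ≡ 1 mod 2. So 5^{5} ≡ 5^{1} ≡ 2 mod 3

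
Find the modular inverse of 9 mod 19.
Since 19 is prime, by Fermat 9^(-1) ≡ 9^{17} ≡ 17 mod 19. Verify: 9 × 17 = 153 ≡ 1 mod 19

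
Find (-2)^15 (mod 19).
By repeated squaring (mod 19): (-2)^{1}≡17, (-2)^{2}≡4, (-2)^{4}≡16, (-2)^{8}≡9. Then (-2)^{15} = (-2)^{8+4+2+1} ≡ 9 × 16 × 4 × 17 ≡ 7 (mod 19)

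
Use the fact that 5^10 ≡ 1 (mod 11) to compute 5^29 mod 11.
By Fermat: 5^{10} ≡ 1 (mod 11). 29 = 2×10 + 9. So 5^{29} ≡ 5^{9} ≡ 9 (mod 11)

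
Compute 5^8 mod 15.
By repeated squaring (mod 15): 5^{1}≡5, 5^{2}≡10, 5^{4}≡10, 5^{8}≡10. So 5^{8} ≡ 10 (mod 15)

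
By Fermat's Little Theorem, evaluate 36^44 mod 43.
By Fermat: 36^{42} ≡ 1 (mod 43). So 36^{44} = 36^{42} · 36^{2} ≡ 36^{2} ≡ 6 (mod 43)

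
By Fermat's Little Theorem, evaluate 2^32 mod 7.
By Fermat: 2^{6} ≡ 1 mod 7. 32 = 5×6 + 2. So 2^{32} ≡ 2^{2} ≡ 4 mod 7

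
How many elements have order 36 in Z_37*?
Number of primitive roots mod 37 = φ(p-1) = φ(36) = 12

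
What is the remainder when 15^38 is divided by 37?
Using Fermat: 15^{36} ≡ 1 (mod 37). 38 ≡ 2 (mod 36). So 15^{38} ≡ 15^{2} ≡ 3 (mod 37)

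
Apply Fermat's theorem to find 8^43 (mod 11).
By Fermat: 8^{10} ≡ 1 (mod 11). 43 = 4×10 + 3. So 8^{43} ≡ 8^{3} ≡ 6 (mod 11)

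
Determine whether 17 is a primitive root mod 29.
17^{4} ≡ 1 mod 29 and 4 < 28, so ord_29(17) = 4 ≠ 28 and 17 is not a primitive root.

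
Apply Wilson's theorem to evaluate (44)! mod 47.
(46)! = (44)! × (45) × (46) ≡ -1 mod 47. So (44)! ≡ -1 × [(46)(45)]^(-1) ≡ 23 mod 47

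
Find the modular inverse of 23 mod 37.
Since 37 is prime, by Fermat 23^(-1) ≡ 23^{35} ≡ 29 mod 37. Verify: 23 × 29 = 667 ≡ 1 mod 37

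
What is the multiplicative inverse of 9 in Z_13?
Since 13 is prime, by Fermat 9^(-1) ≡ 9^{11} ≡ 3 (mod 13). Verify: 9 × 3 = 27 ≡ 1 (mod 13)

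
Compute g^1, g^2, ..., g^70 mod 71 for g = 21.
21^1, 21^2, ..., 21^{70} mod 71: [21, 15, 31, 12, 39, 38, 17, 2, 42, 30, 62, 24, 7, 5, 34, 4, 13, 60, 53, 48, 14, 10, 68, 8, 26, 49, 35, 25, 28, 20, 65, 16, 52, 27, 70, 50, 56, 40, 59, 32, 33, 54, 69, 29, 41, 9, 47, 64, 66, 37, 67, 58, 11, 18, 23, 57, 61, 3, 63, 45, 22, 36, 46, 43, 51, 6, 55, 19, 44, 1]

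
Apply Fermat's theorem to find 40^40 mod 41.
By Fermat's Little Theorem, 40^{40} ≡ 1 mod 41 since 41 is prime and gcd(40, 41) = 1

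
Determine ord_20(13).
Powers of 13 mod 20: 13^1≡13, 13^2≡9, 13^3≡17, 13^4≡1. ord_20(13) = 4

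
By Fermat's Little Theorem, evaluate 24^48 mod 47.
By Fermat: 24^{46} ≡ 1 mod 47. So 24^{48} = 24^{46} · 24^{2} ≡ 24^{2} ≡ 12 mod 47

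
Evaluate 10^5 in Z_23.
By repeated squaring mod 23: 10^{1}≡10, 10^{2}≡8, 10^{4}≡18. Then 10^{5} = 10^{4+1} ≡ 18 × 10 ≡ 19 mod 23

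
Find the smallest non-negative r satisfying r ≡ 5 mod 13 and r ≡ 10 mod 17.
M = 13 × 17 = 221. M₁ = 17, y₁ ≡ 10 mod 13. M₂ = 13, y₂ ≡ 4 mod 17. r = 5×17×10 + 10×13×4 ≡ 44 mod 221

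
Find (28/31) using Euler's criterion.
(28/31) = 28^{15} mod 31 = 1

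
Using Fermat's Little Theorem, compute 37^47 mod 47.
By Fermat: 37^{46} ≡ 1 mod 47. So 37^{47} = 37^{46} · 37^{1} ≡ 37^{1} ≡ 37 mod 47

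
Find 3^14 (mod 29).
By repeated squaring (mod 29): 3^{1}≡3, 3^{2}≡9, 3^{4}≡23, 3^{8}≡7. Then 3^{14} = 3^{8+4+2} ≡ 7 × 23 × 9 ≡ 28 (mod 29)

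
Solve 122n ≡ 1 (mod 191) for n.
Since 191 is prime, by Fermat 122^(-1) ≡ 122^{189} ≡ 155 (mod 191). Verify: 122 × 155 = 18910 ≡ 1 (mod 191)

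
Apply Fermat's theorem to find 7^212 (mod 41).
By Fermat: 7^{40} ≡ 1 (mod 41). 212 ≡ 12 (mod 40). So 7^{212} ≡ 7^{12} ≡ 31 (mod 41)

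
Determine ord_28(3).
Powers of 3 mod 28: 3^1≡3, 3^2≡9, 3^3≡27, 3^4≡25, 3^5≡19, 3^6≡1. So the order of 3 is 6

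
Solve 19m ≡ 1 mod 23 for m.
Since 23 is prime, by Fermat 19^(-1) ≡ 19^{21} ≡ 17 mod 23. Verify: 19 × 17 = 323 ≡ 1 mod 23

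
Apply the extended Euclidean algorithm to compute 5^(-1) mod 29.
Extended GCD: 5(6) + 29(-1) = 1. So 5^(-1) ≡ 6 mod 29. Verify: 5 × 6 = 30 ≡ 1 mod 29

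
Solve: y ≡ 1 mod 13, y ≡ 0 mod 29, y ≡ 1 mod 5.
M = 13 × 29 × 5 = 1885. M₁ = 145, y₁ ≡ 7 mod 13. M₂ = 65, y₂ ≡ 25 mod 29. M₃ = 377, y₃ ≡ 3 mod 5. y = 1×145×7 + 0×65×25 + 1×377×3 ≡ 261 mod 1885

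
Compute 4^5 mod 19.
By repeated squaring mod 19: 4^{1}≡4, 4^{2}≡16, 4^{4}≡9. Then 4^{5} = 4^{4+1} ≡ 9 × 4 ≡ 17 mod 19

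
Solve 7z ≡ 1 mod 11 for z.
Since 11 is prime, by Fermat 7^(-1) ≡ 7^{9} ≡ 8 mod 11. Verify: 7 × 8 = 56 ≡ 1 mod 11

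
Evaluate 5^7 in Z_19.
By repeated squaring mod 19: 5^{1}≡5, 5^{2}≡6, 5^{4}≡17. Then 5^{7} = 5^{4+2+1} ≡ 17 × 6 × 5 ≡ 16 mod 19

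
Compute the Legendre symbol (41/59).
(41/59) = 41^{29} mod 59 = 1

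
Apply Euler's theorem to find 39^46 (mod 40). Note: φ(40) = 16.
By Euler: 39^{16} ≡ 1 (mod 40) since gcd(39, 40) = 1. 46 = 2×16 + 14. So 39^{46} ≡ 39^{14} ≡ 1 (mod 40)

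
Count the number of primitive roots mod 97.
A prime p has φ(p-1) primitive roots; here φ(96) = 32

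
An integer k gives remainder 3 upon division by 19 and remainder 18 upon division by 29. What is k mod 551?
M = 19 × 29 = 551. M₁ = 29, y₁ ≡ 2 mod 19. M₂ = 19, y₂ ≡ 26 mod 29. k = 3×29×2 + 18×19×26 ≡ 250 mod 551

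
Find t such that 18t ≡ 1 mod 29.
Since 29 is prime, by Fermat 18^(-1) ≡ 18^{27} ≡ 21 mod 29. Verify: 18 × 21 = 378 ≡ 1 mod 29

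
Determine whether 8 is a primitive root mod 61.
8^{20} ≡ 1 (mod 61) and 20 < 60, so ord_61(8) = 20 ≠ 60 and 8 is not a primitive root.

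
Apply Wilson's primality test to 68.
(67)! mod 68 = 0. Since 0 ≢ -1 (mod 68), 68 is not prime.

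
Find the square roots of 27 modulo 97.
The square roots of 27 mod 97 are 67 and 30. Verify: 67² = 4489 ≡ 27 (mod 97)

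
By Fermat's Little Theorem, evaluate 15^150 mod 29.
By Fermat: 15^{28} ≡ 1 (mod 29). 150 = 5×28 + 10. So 15^{150} ≡ 15^{10} ≡ 13 (mod 29)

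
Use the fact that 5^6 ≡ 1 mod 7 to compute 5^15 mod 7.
By Fermat: 5^{6} ≡ 1 mod 7. 15 = 2×6 + 3. So 5^{15} ≡ 5^{3} ≡ 6 mod 7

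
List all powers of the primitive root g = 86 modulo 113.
86^1, 86^2, ..., 86^{112} mod 113: [86, 51, 92, 2, 59, 102, 71, 4, 5, 91, 29, 8, 10, 69, 58, 16, 20, 25, 3, 32, 40, 50, 6, 64, 80, 100, 12, 15, 47, 87, 24, 30, 94, 61, 48, 60, 75, 9, 96, 7, 37, 18, 79, 14, 74, 36, 45, 28, 35, 72, 90, 56, 70, 31, 67, 112, 27, 62, 21, 111, 54, 11, 42, 109, 108, 22, 84, 105, 103, 44, 55, 97, 93, 88, 110, 81, 73, 63, 107, 49, 33, 13, 101, 98, 66, 26, 89, 83, 19, 52, 65, 53, 38, 104, 17, 106, 76, 95, 34, 99, 39, 77, 68, 85, 78, 41, 23, 57, 43, 82, 46, 1]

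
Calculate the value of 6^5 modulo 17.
By repeated squaring (mod 17): 6^{1}≡6, 6^{2}≡2, 6^{4}≡4. Then 6^{5} = 6^{4+1} ≡ 4 × 6 ≡ 7 (mod 17)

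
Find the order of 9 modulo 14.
Powers of 9 mod 14: 9^1≡9, 9^2≡11, 9^3≡1. ord_14(9) = 3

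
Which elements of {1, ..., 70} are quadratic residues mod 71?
Squares in Z_71*: {1, 2, 3, 4, 5, 6, 8, 9, 10, 12, 15, 16, 18, 19, 20, 24, 25, 27, 29, 30, 32, 36, 37, 38, 40, 43, 45, 48, 49, 50, 54, 57, 58, 60, 64}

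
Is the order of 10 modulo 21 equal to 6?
Powers of 10 mod 21: 10^1≡10, 10^2≡16, 10^3≡13, 10^4≡4, 10^5≡19, 10^6≡1. First k with 10^k≡1 is k=6. Yes, ord_21(10) = 6.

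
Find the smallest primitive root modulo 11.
g = 2. For each prime q|10: 2^{5}≡10, 2^{2}≡4, none ≡ 1, so ord_11(2) = 10 and 2 is a primitive root.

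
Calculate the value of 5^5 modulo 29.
By repeated squaring (mod 29): 5^{1}≡5, 5^{2}≡25, 5^{4}≡16. Then 5^{5} = 5^{4+1} ≡ 16 × 5 ≡ 22 (mod 29)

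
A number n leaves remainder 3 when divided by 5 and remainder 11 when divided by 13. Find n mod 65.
M = 5 × 13 = 65. M₁ = 13, y₁ ≡ 2 mod 5. M₂ = 5, y₂ ≡ 8 mod 13. n = 3×13×2 + 11×5×8 ≡ 63 mod 65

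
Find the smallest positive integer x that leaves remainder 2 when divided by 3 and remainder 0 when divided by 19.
M = 3 × 19 = 57. M₁ = 19, y₁ ≡ 1 mod 3. M₂ = 3, y₂ ≡ 13 mod 19. x = 2×19×1 + 0×3×13 ≡ 38 mod 57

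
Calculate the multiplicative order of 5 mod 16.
Powers of 5 mod 16: 5^1≡5, 5^2≡9, 5^3≡13, 5^4≡1. So the order of 5 is 4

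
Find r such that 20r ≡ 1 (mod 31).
Since 31 is prime, by Fermat 20^(-1) ≡ 20^{29} ≡ 14 (mod 31). Verify: 20 × 14 = 280 ≡ 1 (mod 31)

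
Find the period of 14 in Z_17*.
Powers of 14 mod 17: 14^1≡14, 14^2≡9, 14^3≡7, 14^4≡13, 14^5≡12, 14^6≡15, 14^7≡6, 14^8≡16, 14^9≡3, 14^10≡8, 14^11≡10, 14^12≡4, 14^13≡5, 14^14≡2, 14^15≡11, 14^16≡1. ord_17(14) = 16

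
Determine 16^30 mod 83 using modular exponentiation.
By repeated squaring (mod 83): 16^{1}≡16, 16^{2}≡7, 16^{4}≡49, 16^{8}≡77, 16^{16}≡36. Then 16^{30} = 16^{16+8+4+2} ≡ 36 × 77 × 49 × 7 ≡ 31 (mod 83)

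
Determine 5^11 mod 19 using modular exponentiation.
By repeated squaring mod 19: 5^{1}≡5, 5^{2}≡6, 5^{4}≡17, 5^{8}≡4. Then 5^{11} = 5^{8+2+1} ≡ 4 × 6 × 5 ≡ 6 mod 19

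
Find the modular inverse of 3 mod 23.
Since 23 is prime, by Fermat 3^(-1) ≡ 3^{21} ≡ 8 (mod 23). Verify: 3 × 8 = 24 ≡ 1 (mod 23)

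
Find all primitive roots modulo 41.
There are φ(40) = 16 primitive roots mod 41: {6, 7, 11, 12, 13, 15, 17, 19, 22, 24, 26, 28, 29, 30, 34, 35}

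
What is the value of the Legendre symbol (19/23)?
(19/23) = 19^{11} mod 23 = -1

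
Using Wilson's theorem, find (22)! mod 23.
By Wilson's theorem, (22)! ≡ -1 ≡ 22 mod 23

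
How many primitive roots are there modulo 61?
Number of primitive roots mod 61 = φ(p-1) = φ(60) = 16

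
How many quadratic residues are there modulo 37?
For prime 37, there are (p-1)/2 = (37-1)/2 = 18 quadratic residues (excluding 0).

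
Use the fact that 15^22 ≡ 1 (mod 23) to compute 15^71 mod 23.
By Fermat: 15^{22} ≡ 1 (mod 23). 71 = 3×22 + 5. So 15^{71} ≡ 15^{5} ≡ 7 (mod 23)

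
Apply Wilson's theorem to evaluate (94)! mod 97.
(96)! = (94)! × (95) × (96) ≡ -1 mod 97. So (94)! ≡ -1 × [(96)(95)]^(-1) ≡ 48 mod 97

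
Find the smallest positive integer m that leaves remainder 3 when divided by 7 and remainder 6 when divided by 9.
M = 7 × 9 = 63. M₁ = 9, y₁ ≡ 4 (mod 7). M₂ = 7, y₂ ≡ 4 (mod 9). m = 3×9×4 + 6×7×4 ≡ 24 (mod 63)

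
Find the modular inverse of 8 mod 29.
Since 29 is prime, by Fermat 8^(-1) ≡ 8^{27} ≡ 11 mod 29. Verify: 8 × 11 = 88 ≡ 1 mod 29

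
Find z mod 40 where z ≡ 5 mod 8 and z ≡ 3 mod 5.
M = 8 × 5 = 40. M₁ = 5, y₁ ≡ 5 mod 8. M₂ = 8, y₂ ≡ 2 mod 5. z = 5×5×5 + 3×8×2 ≡ 13 mod 40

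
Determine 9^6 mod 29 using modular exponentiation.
By repeated squaring mod 29: 9^{1}≡9, 9^{2}≡23, 9^{4}≡7. Then 9^{6} = 9^{4+2} ≡ 7 × 23 ≡ 16 mod 29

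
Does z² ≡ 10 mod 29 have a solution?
By Euler's criterion: 10^{14} ≡ 28 mod 29. Since this equals -1 (≡ 28), 10 is not a QR.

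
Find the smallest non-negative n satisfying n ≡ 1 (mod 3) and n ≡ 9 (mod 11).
M = 3 × 11 = 33. M₁ = 11, y₁ ≡ 2 (mod 3). M₂ = 3, y₂ ≡ 4 (mod 11). n = 1×11×2 + 9×3×4 ≡ 31 (mod 33)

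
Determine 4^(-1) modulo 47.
Since 47 is prime, by Fermat 4^(-1) ≡ 4^{45} ≡ 12 (mod 47). Verify: 4 × 12 = 48 ≡ 1 (mod 47)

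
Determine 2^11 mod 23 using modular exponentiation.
By repeated squaring mod 23: 2^{1}≡2, 2^{2}≡4, 2^{4}≡16, 2^{8}≡3. Then 2^{11} = 2^{8+2+1} ≡ 3 × 4 × 2 ≡ 1 mod 23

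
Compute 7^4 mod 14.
7^{4} = 2401 ≡ 7 (mod 14)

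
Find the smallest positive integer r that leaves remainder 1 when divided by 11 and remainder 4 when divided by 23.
M = 11 × 23 = 253. M₁ = 23, y₁ ≡ 1 (mod 11). M₂ = 11, y₂ ≡ 21 (mod 23). r = 1×23×1 + 4×11×21 ≡ 188 (mod 253)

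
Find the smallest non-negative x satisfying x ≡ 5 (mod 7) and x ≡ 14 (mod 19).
M = 7 × 19 = 133. M₁ = 19, y₁ ≡ 3 (mod 7). M₂ = 7, y₂ ≡ 11 (mod 19). x = 5×19×3 + 14×7×11 ≡ 33 (mod 133)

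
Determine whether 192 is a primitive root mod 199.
ord_199(192) divides 198. For each prime q|198: 192^{99}≡198, 192^{66}≡106, 192^{18}≡121, none ≡ 1. So 192 has order 198 and is a primitive root mod 199.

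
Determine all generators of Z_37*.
There are φ(36) = 12 primitive roots mod 37: {2, 5, 13, 15, 17, 18, 19, 20, 22, 24, 32, 35}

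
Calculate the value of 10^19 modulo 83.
By repeated squaring (mod 83): 10^{1}≡10, 10^{2}≡17, 10^{4}≡40, 10^{8}≡23, 10^{16}≡31. Then 10^{19} = 10^{16+2+1} ≡ 31 × 17 × 10 ≡ 41 (mod 83)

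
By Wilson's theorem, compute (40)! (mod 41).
By Wilson's theorem, (40)! ≡ -1 ≡ 40 (mod 41)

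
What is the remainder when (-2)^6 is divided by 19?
By repeated squaring (mod 19): (-2)^{1}≡17, (-2)^{2}≡4, (-2)^{4}≡16. Then (-2)^{6} = (-2)^{4+2} ≡ 16 × 4 ≡ 7 (mod 19)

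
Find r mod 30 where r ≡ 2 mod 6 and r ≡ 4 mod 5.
M = 6 × 5 = 30. M₁ = 5, y₁ ≡ 5 mod 6. M₂ = 6, y₂ ≡ 1 mod 5. r = 2×5×5 + 4×6×1 ≡ 14 mod 30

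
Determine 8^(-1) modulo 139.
Since 139 is prime, by Fermat 8^(-1) ≡ 8^{137} ≡ 87 (mod 139). Verify: 8 × 87 = 696 ≡ 1 (mod 139)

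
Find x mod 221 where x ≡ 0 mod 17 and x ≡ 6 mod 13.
M = 17 × 13 = 221. M₁ = 13, y₁ ≡ 4 mod 17. M₂ = 17, y₂ ≡ 10 mod 13. x = 0×13×4 + 6×17×10 ≡ 136 mod 221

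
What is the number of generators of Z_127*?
Number of primitive roots mod 127 = φ(p-1) = φ(126) = 36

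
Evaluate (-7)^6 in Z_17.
By repeated squaring (mod 17): (-7)^{1}≡10, (-7)^{2}≡15, (-7)^{4}≡4. Then (-7)^{6} = (-7)^{4+2} ≡ 4 × 15 ≡ 9 (mod 17)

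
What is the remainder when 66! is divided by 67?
By Wilson's theorem, (66)! ≡ -1 ≡ 66 mod 67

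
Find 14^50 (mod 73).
By repeated squaring (mod 73): 14^{1}≡14, 14^{2}≡50, 14^{4}≡18, 14^{8}≡32, 14^{16}≡2, 14^{32}≡4. Then 14^{50} = 14^{32+16+2} ≡ 4 × 2 × 50 ≡ 35 (mod 73)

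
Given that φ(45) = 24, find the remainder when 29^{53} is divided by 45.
By Euler: 29^{24} ≡ 1 (mod 45) since gcd(29, 45) = 1. 53 = 2×24 + 5. So 29^{53} ≡ 29^{5} ≡ 14 (mod 45)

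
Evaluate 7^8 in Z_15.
By repeated squaring (mod 15): 7^{1}≡7, 7^{2}≡4, 7^{4}≡1, 7^{8}≡1. So 7^{8} ≡ 1 (mod 15)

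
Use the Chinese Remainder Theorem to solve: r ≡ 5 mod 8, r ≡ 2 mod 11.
M = 8 × 11 = 88. M₁ = 11, y₁ ≡ 3 mod 8. M₂ = 8, y₂ ≡ 7 mod 11. r = 5×11×3 + 2×8×7 ≡ 13 mod 88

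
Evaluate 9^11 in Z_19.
By repeated squaring (mod 19): 9^{1}≡9, 9^{2}≡5, 9^{4}≡6, 9^{8}≡17. Then 9^{11} = 9^{8+2+1} ≡ 17 × 5 × 9 ≡ 5 (mod 19)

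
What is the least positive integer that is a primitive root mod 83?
g = 2. For each prime q|82: 2^{41}≡82, 2^{2}≡4, none ≡ 1, so ord_83(2) = 82 and 2 is a primitive root.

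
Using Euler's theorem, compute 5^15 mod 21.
By Euler: 5^{12} ≡ 1 mod 21 since gcd(5, 21) = 1. 15 = 1×12 + 3. So 5^{15} ≡ 5^{3} ≡ 20 mod 21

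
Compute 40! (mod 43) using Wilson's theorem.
(42)! = (40)! × (41) × (42) ≡ -1 (mod 43). So (40)! ≡ -1 × [(42)(41)]^(-1) ≡ 21 (mod 43)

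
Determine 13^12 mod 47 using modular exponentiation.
By repeated squaring mod 47: 13^{1}≡13, 13^{2}≡28, 13^{4}≡32, 13^{8}≡37. Then 13^{12} = 13^{8+4} ≡ 37 × 32 ≡ 9 mod 47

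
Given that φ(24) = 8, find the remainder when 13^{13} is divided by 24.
By Euler: 13^{8} ≡ 1 (mod 24) since gcd(13, 24) = 1. 13 = 1×8 + 5. So 13^{13} ≡ 13^{5} ≡ 13 (mod 24)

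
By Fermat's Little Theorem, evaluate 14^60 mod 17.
By Fermat: 14^{16} ≡ 1 mod 17. 60 = 3×16 + 12. So 14^{60} ≡ 14^{12} ≡ 4 mod 17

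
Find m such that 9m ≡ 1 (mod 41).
Since 41 is prime, by Fermat 9^(-1) ≡ 9^{39} ≡ 32 (mod 41). Verify: 9 × 32 = 288 ≡ 1 (mod 41)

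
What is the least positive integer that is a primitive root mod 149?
g = 2. For each prime q|148: 2^{74}≡148, 2^{4}≡16, none ≡ 1, so ord_149(2) = 148 and 2 is a primitive root.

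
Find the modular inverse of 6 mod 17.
Since 17 is prime, by Fermat 6^(-1) ≡ 6^{15} ≡ 3 (mod 17). Verify: 6 × 3 = 18 ≡ 1 (mod 17)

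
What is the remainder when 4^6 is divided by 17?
By repeated squaring mod 17: 4^{1}≡4, 4^{2}≡16, 4^{4}≡1. Then 4^{6} = 4^{4+2} ≡ 1 × 16 ≡ 16 mod 17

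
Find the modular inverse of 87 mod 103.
Since 103 is prime, by Fermat 87^(-1) ≡ 87^{101} ≡ 45 mod 103. Verify: 87 × 45 = 3915 ≡ 1 mod 103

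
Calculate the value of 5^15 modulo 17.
By repeated squaring mod 17: 5^{1}≡5, 5^{2}≡8, 5^{4}≡13, 5^{8}≡16. Then 5^{15} = 5^{8+4+2+1} ≡ 16 × 13 × 8 × 5 ≡ 7 mod 17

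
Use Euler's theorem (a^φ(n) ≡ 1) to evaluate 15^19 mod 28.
By Euler: 15^{12} ≡ 1 (mod 28) since gcd(15, 28) = 1. 19 = 1×12 + 7. So 15^{19} ≡ 15^{7} ≡ 15 (mod 28)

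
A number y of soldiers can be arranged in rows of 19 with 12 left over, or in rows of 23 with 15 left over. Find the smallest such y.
M = 19 × 23 = 437. M₁ = 23, y₁ ≡ 5 mod 19. M₂ = 19, y₂ ≡ 17 mod 23. y = 12×23×5 + 15×19×17 ≡ 107 mod 437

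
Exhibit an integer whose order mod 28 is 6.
5 has order 6 mod 28 since 5^{6} ≡ 1 mod 28 and no smaller power works.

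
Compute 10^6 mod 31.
By repeated squaring mod 31: 10^{1}≡10, 10^{2}≡7, 10^{4}≡18. Then 10^{6} = 10^{4+2} ≡ 18 × 7 ≡ 2 mod 31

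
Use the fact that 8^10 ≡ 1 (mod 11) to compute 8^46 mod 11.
By Fermat: 8^{10} ≡ 1 (mod 11). 46 = 4×10 + 6. So 8^{46} ≡ 8^{6} ≡ 3 (mod 11)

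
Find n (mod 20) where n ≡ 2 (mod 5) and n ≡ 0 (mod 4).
M = 5 × 4 = 20. M₁ = 4, y₁ ≡ 4 (mod 5). M₂ = 5, y₂ ≡ 1 (mod 4). n = 2×4×4 + 0×5×1 ≡ 12 (mod 20)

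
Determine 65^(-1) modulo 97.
Since 97 is prime, by Fermat 65^(-1) ≡ 65^{95} ≡ 3 mod 97. Verify: 65 × 3 = 195 ≡ 1 mod 97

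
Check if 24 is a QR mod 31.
By Euler's criterion: 24^{15} ≡ 30 mod 31. Since this equals -1 (≡ 30), 24 is not a QR.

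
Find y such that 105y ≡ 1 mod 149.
Since 149 is prime, by Fermat 105^(-1) ≡ 105^{147} ≡ 44 mod 149. Verify: 105 × 44 = 4620 ≡ 1 mod 149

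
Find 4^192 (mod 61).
Using Fermat: 4^{60} ≡ 1 (mod 61). 192 ≡ 12 (mod 60). So 4^{192} ≡ 4^{12} ≡ 20 (mod 61)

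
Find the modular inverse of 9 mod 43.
Since 43 is prime, by Fermat 9^(-1) ≡ 9^{41} ≡ 24 (mod 43). Verify: 9 × 24 = 216 ≡ 1 (mod 43)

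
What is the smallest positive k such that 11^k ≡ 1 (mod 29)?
Powers of 11 mod 29: 11^1≡11, 11^2≡5, 11^3≡26, 11^4≡25, 11^5≡14, 11^6≡9, 11^7≡12, 11^8≡16, 11^9≡2, 11^10≡22, 11^11≡10, 11^12≡23, 11^13≡21, 11^14≡28, 11^15≡18, 11^16≡24, 11^17≡3, 11^18≡4, 11^19≡15, 11^20≡20, 11^21≡17, 11^22≡13, 11^23≡27, 11^24≡7, 11^25≡19, 11^26≡6, 11^27≡8, 11^28≡1. Order = 28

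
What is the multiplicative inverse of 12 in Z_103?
Since 103 is prime, by Fermat 12^(-1) ≡ 12^{101} ≡ 43 mod 103. Verify: 12 × 43 = 516 ≡ 1 mod 103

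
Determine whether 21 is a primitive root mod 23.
ord_23(21) divides 22. For each prime q|22: 21^{11}≡22, 21^{2}≡4, none ≡ 1. So 21 has order 22 and is a primitive root mod 23.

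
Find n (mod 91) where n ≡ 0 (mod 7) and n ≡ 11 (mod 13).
M = 7 × 13 = 91. M₁ = 13, y₁ ≡ 6 (mod 7). M₂ = 7, y₂ ≡ 2 (mod 13). n = 0×13×6 + 11×7×2 ≡ 63 (mod 91)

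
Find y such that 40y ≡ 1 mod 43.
Since 43 is prime, by Fermat 40^(-1) ≡ 40^{41} ≡ 14 mod 43. Verify: 40 × 14 = 560 ≡ 1 mod 43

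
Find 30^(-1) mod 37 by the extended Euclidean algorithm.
Extended GCD: 30(-16) + 37(13) = 1. So 30^(-1) ≡ -16 ≡ 21 mod 37. Verify: 30 × 21 = 630 ≡ 1 mod 37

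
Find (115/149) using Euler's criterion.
(115/149) = 115^{74} mod 149 = -1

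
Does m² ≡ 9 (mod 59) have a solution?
By Euler's criterion: 9^{29} ≡ 1 (mod 59). Since this equals 1, 9 is a QR.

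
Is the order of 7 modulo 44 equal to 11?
Powers of 7 mod 44: 7^1≡7, 7^2≡5, 7^3≡35, 7^4≡25, 7^5≡43, 7^6≡37, 7^7≡39, 7^8≡9, 7^9≡19, 7^10≡1. Already 7^10≡1, so the order is 10 < 11. No, the actual order is 10.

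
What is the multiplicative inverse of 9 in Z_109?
Since 109 is prime, by Fermat 9^(-1) ≡ 9^{107} ≡ 97 mod 109. Verify: 9 × 97 = 873 ≡ 1 mod 109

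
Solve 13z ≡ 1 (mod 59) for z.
Since 59 is prime, by Fermat 13^(-1) ≡ 13^{57} ≡ 50 (mod 59). Verify: 13 × 50 = 650 ≡ 1 (mod 59)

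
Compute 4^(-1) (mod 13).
Since 13 is prime, by Fermat 4^(-1) ≡ 4^{11} ≡ 10 (mod 13). Verify: 4 × 10 = 40 ≡ 1 (mod 13)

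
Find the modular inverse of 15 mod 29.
Since 29 is prime, by Fermat 15^(-1) ≡ 15^{27} ≡ 2 mod 29. Verify: 15 × 2 = 30 ≡ 1 mod 29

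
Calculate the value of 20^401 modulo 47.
Using Fermat: 20^{46} ≡ 1 (mod 47). 401 ≡ 33 (mod 46). So 20^{401} ≡ 20^{33} ≡ 22 (mod 47)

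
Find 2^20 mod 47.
By repeated squaring mod 47: 2^{1}≡2, 2^{2}≡4, 2^{4}≡16, 2^{8}≡21, 2^{16}≡18. Then 2^{20} = 2^{16+4} ≡ 18 × 16 ≡ 6 mod 47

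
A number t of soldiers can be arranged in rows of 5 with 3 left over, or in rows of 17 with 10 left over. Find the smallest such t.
M = 5 × 17 = 85. M₁ = 17, y₁ ≡ 3 (mod 5). M₂ = 5, y₂ ≡ 7 (mod 17). t = 3×17×3 + 10×5×7 ≡ 78 (mod 85)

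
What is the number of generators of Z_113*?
A prime p has φ(p-1) primitive roots; here φ(112) = 48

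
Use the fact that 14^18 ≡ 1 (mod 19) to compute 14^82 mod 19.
By Fermat: 14^{18} ≡ 1 (mod 19). 82 = 4×18 + 10. So 14^{82} ≡ 14^{10} ≡ 5 (mod 19)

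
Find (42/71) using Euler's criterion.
(42/71) = 42^{35} mod 71 = -1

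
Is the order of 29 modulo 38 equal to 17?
Powers of 29 mod 38: 29^1≡29, 29^2≡5, 29^3≡31, 29^4≡25, 29^5≡3, 29^6≡11, 29^7≡15, 29^8≡17, 29^9≡37, 29^10≡9, 29^11≡33, 29^12≡7, 29^13≡13, 29^14≡35, 29^15≡27, 29^16≡23, 29^17≡21, 29^18≡1. 29^17≡21≢1, so ord ≠ 17. No, the actual order is 18.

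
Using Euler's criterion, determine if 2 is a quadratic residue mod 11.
By Euler's criterion: 2^{5} ≡ 10 (mod 11). Since this equals -1 (≡ 10), 2 is not a QR.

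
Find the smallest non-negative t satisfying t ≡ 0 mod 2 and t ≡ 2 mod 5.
M = 2 × 5 = 10. M₁ = 5, y₁ ≡ 1 mod 2. M₂ = 2, y₂ ≡ 3 mod 5. t = 0×5×1 + 2×2×3 ≡ 2 mod 10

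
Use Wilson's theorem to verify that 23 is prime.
(22)! mod 23 = 22. Since this equals -1 (mod 23), Wilson confirms 23 is prime.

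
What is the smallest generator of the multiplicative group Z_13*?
g = 2. Powers: [2, 4, 8, 3, 6, 12, 11, 9, ...] generates all 12 non-zero residues.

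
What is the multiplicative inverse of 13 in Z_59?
Since 59 is prime, by Fermat 13^(-1) ≡ 13^{57} ≡ 50 mod 59. Verify: 13 × 50 = 650 ≡ 1 mod 59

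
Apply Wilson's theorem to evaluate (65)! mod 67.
(66)! = (65)! × (66) ≡ -1 (mod 67). So (65)! ≡ -1 × (66)^(-1) ≡ (-1)×(-1) = 1 (mod 67)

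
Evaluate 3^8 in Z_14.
By repeated squaring mod 14: 3^{1}≡3, 3^{2}≡9, 3^{4}≡11, 3^{8}≡9. So 3^{8} ≡ 9 mod 14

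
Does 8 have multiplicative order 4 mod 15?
Powers of 8 mod 15: 8^1≡8, 8^2≡4, 8^3≡2, 8^4≡1. First k with 8^k≡1 is k=4. Yes, ord_15(8) = 4.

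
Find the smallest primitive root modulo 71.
g = 7. Powers: [7, 49, 59, 58, 51, 2, 14, ...] generates all 70 non-zero residues.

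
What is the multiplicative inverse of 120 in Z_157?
Since 157 is prime, by Fermat 120^(-1) ≡ 120^{155} ≡ 140 (mod 157). Verify: 120 × 140 = 16800 ≡ 1 (mod 157)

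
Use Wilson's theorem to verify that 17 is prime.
(16)! mod 17 = 16. Since this equals -1 mod 17, Wilson confirms 17 is prime.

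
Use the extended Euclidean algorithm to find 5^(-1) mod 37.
Extended GCD: 5(15) + 37(-2) = 1. So 5^(-1) ≡ 15 mod 37. Verify: 5 × 15 = 75 ≡ 1 mod 37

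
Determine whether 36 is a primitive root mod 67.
36^{33} ≡ 1 mod 67 and 33 < 66, so ord_67(36) = 33 ≠ 66 and 36 is not a primitive root.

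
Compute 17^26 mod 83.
By repeated squaring (mod 83): 17^{1}≡17, 17^{2}≡40, 17^{4}≡23, 17^{8}≡31, 17^{16}≡48. Then 17^{26} = 17^{16+8+2} ≡ 48 × 31 × 40 ≡ 9 (mod 83)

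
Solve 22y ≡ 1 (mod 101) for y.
Since 101 is prime, by Fermat 22^(-1) ≡ 22^{99} ≡ 23 (mod 101). Verify: 22 × 23 = 506 ≡ 1 (mod 101)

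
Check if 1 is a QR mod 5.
By Euler's criterion: 1^{2} ≡ 1 mod 5. Since this equals 1, 1 is a QR.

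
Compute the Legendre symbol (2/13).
(2/13) = 2^{6} mod 13 = -1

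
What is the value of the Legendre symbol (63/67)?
(63/67) = 63^{33} mod 67 = -1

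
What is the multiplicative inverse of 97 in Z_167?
Since 167 is prime, by Fermat 97^(-1) ≡ 97^{165} ≡ 31 (mod 167). Verify: 97 × 31 = 3007 ≡ 1 (mod 167)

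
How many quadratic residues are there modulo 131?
The squaring map on Z_131* is 2-to-1, so there are (130)/2 = 65 QRs.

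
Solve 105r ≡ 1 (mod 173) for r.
Since 173 is prime, by Fermat 105^(-1) ≡ 105^{171} ≡ 145 (mod 173). Verify: 105 × 145 = 15225 ≡ 1 (mod 173)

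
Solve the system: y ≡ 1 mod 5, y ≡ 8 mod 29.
M = 5 × 29 = 145. M₁ = 29, y₁ ≡ 4 mod 5. M₂ = 5, y₂ ≡ 6 mod 29. y = 1×29×4 + 8×5×6 ≡ 66 mod 145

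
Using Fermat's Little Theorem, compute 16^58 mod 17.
By Fermat: 16^{16} ≡ 1 (mod 17). 58 = 3×16 + 10. So 16^{58} ≡ 16^{10} ≡ 1 (mod 17)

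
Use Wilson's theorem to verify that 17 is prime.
(16)! mod 17 = 16. Since this equals -1 (mod 17), Wilson confirms 17 is prime.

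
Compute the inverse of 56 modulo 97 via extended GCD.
Extended GCD: 56(26) + 97(-15) = 1. So 56^(-1) ≡ 26 (mod 97). Verify: 56 × 26 = 1456 ≡ 1 (mod 97)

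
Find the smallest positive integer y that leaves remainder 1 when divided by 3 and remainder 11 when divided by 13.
M = 3 × 13 = 39. M₁ = 13, y₁ ≡ 1 mod 3. M₂ = 3, y₂ ≡ 9 mod 13. y = 1×13×1 + 11×3×9 ≡ 37 mod 39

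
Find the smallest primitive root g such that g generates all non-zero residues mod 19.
g = 2. Powers: [2, 4, 8, 16, 13, 7, ...] generates all 18 non-zero residues.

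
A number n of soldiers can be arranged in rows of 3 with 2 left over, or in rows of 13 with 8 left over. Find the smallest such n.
M = 3 × 13 = 39. M₁ = 13, y₁ ≡ 1 mod 3. M₂ = 3, y₂ ≡ 9 mod 13. n = 2×13×1 + 8×3×9 ≡ 8 mod 39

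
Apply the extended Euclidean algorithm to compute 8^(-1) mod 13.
Extended GCD: 8(5) + 13(-3) = 1. So 8^(-1) ≡ 5 mod 13. Verify: 8 × 5 = 40 ≡ 1 mod 13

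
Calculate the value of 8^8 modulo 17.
By repeated squaring mod 17: 8^{1}≡8, 8^{2}≡13, 8^{4}≡16, 8^{8}≡1. So 8^{8} ≡ 1 mod 17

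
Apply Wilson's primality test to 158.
(157)! mod 158 = 0. Since 0 ≢ -1 (mod 158), 158 is not prime.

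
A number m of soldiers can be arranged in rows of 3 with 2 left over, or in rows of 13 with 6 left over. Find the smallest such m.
M = 3 × 13 = 39. M₁ = 13, y₁ ≡ 1 mod 3. M₂ = 3, y₂ ≡ 9 mod 13. m = 2×13×1 + 6×3×9 ≡ 32 mod 39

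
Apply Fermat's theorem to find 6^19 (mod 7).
By Fermat: 6^{6} ≡ 1 (mod 7). 19 = 3×6 + 1. So 6^{19} ≡ 6^{1} ≡ 6 (mod 7)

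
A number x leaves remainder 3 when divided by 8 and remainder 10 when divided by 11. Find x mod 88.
M = 8 × 11 = 88. M₁ = 11, y₁ ≡ 3 mod 8. M₂ = 8, y₂ ≡ 7 mod 11. x = 3×11×3 + 10×8×7 ≡ 43 mod 88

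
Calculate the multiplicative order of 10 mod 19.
Powers of 10 mod 19: 10^1≡10, 10^2≡5, 10^3≡12, 10^4≡6, 10^5≡3, 10^6≡11, 10^7≡15, 10^8≡17, 10^9≡18, 10^10≡9, 10^11≡14, 10^12≡7, 10^13≡13, 10^14≡16, 10^15≡8, 10^16≡4, 10^17≡2, 10^18≡1. So the order of 10 is 18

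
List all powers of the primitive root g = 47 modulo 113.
47^1, 47^2, ..., 47^{112} mod 113: [47, 62, 89, 2, 94, 11, 65, 4, 75, 22, 17, 8, 37, 44, 34, 16, 74, 88, 68, 32, 35, 63, 23, 64, 70, 13, 46, 15, 27, 26, 92, 30, 54, 52, 71, 60, 108, 104, 29, 7, 103, 95, 58, 14, 93, 77, 3, 28, 73, 41, 6, 56, 33, 82, 12, 112, 66, 51, 24, 111, 19, 102, 48, 109, 38, 91, 96, 105, 76, 69, 79, 97, 39, 25, 45, 81, 78, 50, 90, 49, 43, 100, 67, 98, 86, 87, 21, 83, 59, 61, 42, 53, 5, 9, 84, 106, 10, 18, 55, 99, 20, 36, 110, 85, 40, 72, 107, 57, 80, 31, 101, 1]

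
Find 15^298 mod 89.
Using Fermat: 15^{88} ≡ 1 mod 89. 298 ≡ 34 mod 88. So 15^{298} ≡ 15^{34} ≡ 68 mod 89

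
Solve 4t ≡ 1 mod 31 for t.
Since 31 is prime, by Fermat 4^(-1) ≡ 4^{29} ≡ 8 mod 31. Verify: 4 × 8 = 32 ≡ 1 mod 31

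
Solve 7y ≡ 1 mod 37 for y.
Since 37 is prime, by Fermat 7^(-1) ≡ 7^{35} ≡ 16 mod 37. Verify: 7 × 16 = 112 ≡ 1 mod 37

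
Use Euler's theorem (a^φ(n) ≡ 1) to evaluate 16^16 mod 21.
By Euler: 16^{12} ≡ 1 mod 21 since gcd(16, 21) = 1. 16 = 1×12 + 4. So 16^{16} ≡ 16^{4} ≡ 16 mod 21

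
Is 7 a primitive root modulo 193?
7^{24} ≡ 1 mod 193 and 24 < 192, so ord_193(7) = 24 ≠ 192 and 7 is not a primitive root.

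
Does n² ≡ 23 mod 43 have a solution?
By Euler's criterion: 23^{21} ≡ 1 mod 43. Since this equals 1, 23 is a QR.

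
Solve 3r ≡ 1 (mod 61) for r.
Since 61 is prime, by Fermat 3^(-1) ≡ 3^{59} ≡ 41 (mod 61). Verify: 3 × 41 = 123 ≡ 1 (mod 61)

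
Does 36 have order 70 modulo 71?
36^{35} ≡ 1 (mod 71) and 35 < 70, so ord_71(36) = 35 ≠ 70 and 36 is not a primitive root.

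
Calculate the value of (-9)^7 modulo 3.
By repeated squaring mod 3: (-9)^{1}≡0, (-9)^{2}≡0, (-9)^{4}≡0. Then (-9)^{7} = (-9)^{4+2+1} ≡ 0 × 0 × 0 ≡ 0 mod 3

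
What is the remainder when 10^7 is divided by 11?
By repeated squaring mod 11: 10^{1}≡10, 10^{2}≡1, 10^{4}≡1. Then 10^{7} = 10^{4+2+1} ≡ 1 × 1 × 10 ≡ 10 mod 11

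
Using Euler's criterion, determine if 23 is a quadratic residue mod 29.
By Euler's criterion: 23^{14} ≡ 1 mod 29. Since this equals 1, 23 is a QR.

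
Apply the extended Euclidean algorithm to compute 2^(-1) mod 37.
Extended GCD: 2(-18) + 37(1) = 1. So 2^(-1) ≡ -18 ≡ 19 mod 37. Verify: 2 × 19 = 38 ≡ 1 mod 37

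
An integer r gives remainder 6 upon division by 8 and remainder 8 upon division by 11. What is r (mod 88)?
M = 8 × 11 = 88. M₁ = 11, y₁ ≡ 3 (mod 8). M₂ = 8, y₂ ≡ 7 (mod 11). r = 6×11×3 + 8×8×7 ≡ 30 (mod 88)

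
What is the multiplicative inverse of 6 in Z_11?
Since 11 is prime, by Fermat 6^(-1) ≡ 6^{9} ≡ 2 (mod 11). Verify: 6 × 2 = 12 ≡ 1 (mod 11)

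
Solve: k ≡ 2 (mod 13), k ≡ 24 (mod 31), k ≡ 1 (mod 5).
M = 13 × 31 × 5 = 2015. M₁ = 155, y₁ ≡ 12 (mod 13). M₂ = 65, y₂ ≡ 21 (mod 31). M₃ = 403, y₃ ≡ 2 (mod 5). k = 2×155×12 + 24×65×21 + 1×403×2 ≡ 1016 (mod 2015)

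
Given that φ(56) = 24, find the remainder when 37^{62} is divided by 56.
By Euler: 37^{24} ≡ 1 mod 56 since gcd(37, 56) = 1. 62 = 2×24 + 14. So 37^{62} ≡ 37^{14} ≡ 25 mod 56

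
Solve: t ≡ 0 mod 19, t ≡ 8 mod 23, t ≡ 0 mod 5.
M = 19 × 23 × 5 = 2185. M₁ = 115, y₁ ≡ 1 mod 19. M₂ = 95, y₂ ≡ 8 mod 23. M₃ = 437, y₃ ≡ 3 mod 5. t = 0×115×1 + 8×95×8 + 0×437×3 ≡ 1710 mod 2185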